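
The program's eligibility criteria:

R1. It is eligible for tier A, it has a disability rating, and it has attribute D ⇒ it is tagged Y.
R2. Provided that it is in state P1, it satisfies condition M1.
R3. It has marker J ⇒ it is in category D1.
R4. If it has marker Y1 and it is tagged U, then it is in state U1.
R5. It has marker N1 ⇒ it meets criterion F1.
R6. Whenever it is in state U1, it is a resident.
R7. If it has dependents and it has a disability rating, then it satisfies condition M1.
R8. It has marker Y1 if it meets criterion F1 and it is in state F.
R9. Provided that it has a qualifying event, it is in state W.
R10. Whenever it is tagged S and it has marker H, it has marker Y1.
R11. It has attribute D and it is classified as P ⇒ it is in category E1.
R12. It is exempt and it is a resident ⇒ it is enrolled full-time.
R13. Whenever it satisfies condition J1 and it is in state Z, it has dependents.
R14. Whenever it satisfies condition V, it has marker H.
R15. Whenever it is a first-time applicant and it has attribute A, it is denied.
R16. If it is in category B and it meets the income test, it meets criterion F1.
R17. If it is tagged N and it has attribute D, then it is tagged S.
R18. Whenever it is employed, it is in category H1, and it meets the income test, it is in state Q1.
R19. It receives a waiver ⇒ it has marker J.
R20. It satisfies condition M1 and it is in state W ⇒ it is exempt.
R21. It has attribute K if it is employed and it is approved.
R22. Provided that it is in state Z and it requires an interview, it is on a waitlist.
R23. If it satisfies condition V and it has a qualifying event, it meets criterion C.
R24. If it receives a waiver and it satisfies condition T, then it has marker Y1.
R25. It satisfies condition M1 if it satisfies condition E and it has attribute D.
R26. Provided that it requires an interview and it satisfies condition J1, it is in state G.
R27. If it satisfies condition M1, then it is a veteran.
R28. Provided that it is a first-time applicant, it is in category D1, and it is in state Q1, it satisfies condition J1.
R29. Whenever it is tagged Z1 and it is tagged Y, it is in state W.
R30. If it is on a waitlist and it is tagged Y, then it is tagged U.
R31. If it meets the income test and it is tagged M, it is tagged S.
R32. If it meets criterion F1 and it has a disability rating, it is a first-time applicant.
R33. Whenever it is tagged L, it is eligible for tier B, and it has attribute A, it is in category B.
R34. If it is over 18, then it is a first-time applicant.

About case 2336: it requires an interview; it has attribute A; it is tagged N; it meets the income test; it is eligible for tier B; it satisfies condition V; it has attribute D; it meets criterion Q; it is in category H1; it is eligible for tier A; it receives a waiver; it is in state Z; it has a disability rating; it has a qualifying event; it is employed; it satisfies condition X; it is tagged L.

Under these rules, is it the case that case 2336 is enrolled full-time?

By R1 (it is eligible for tier A, it has a disability rating, it has attribute D): it is tagged Y.
By R9 (it has a qualifying event): it is in state W.
By R14 (it satisfies condition V): it has marker H.
By R17 (it is tagged N, it has attribute D): it is tagged S.
By R18 (it is employed, it is in category H1, it meets the income test): it is in state Q1.
By R19 (it receives a waiver): it has marker J.
By R22 (it is in state Z, it requires an interview): it is on a waitlist.
By R30 (it is on a waitlist, it is tagged Y): it is tagged U.
By R33 (it is tagged L, it is eligible for tier B, it has attribute A): it is in category B.
By R3 (it has marker J): it is in category D1.
By R10 (it is tagged S, it has marker H): it has marker Y1.
By R16 (it is in category B, it meets the income test): it meets criterion F1.
By R32 (it meets criterion F1, it has a disability rating): it is a first-time applicant.
By R4 (it has marker Y1, it is tagged U): it is in state U1.
By R6 (it is in state U1): it is a resident.
By R28 (it is a first-time applicant, it is in category D1, it is in state Q1): it satisfies condition J1.
By R13 (it satisfies condition J1, it is in state Z): it has dependents.
By R7 (it has dependents, it has a disability rating): it satisfies condition M1.
By R20 (it satisfies condition M1, it is in state W): it is exempt.
By R12 (it is exempt, it is a resident): it is enrolled full-time.

Yes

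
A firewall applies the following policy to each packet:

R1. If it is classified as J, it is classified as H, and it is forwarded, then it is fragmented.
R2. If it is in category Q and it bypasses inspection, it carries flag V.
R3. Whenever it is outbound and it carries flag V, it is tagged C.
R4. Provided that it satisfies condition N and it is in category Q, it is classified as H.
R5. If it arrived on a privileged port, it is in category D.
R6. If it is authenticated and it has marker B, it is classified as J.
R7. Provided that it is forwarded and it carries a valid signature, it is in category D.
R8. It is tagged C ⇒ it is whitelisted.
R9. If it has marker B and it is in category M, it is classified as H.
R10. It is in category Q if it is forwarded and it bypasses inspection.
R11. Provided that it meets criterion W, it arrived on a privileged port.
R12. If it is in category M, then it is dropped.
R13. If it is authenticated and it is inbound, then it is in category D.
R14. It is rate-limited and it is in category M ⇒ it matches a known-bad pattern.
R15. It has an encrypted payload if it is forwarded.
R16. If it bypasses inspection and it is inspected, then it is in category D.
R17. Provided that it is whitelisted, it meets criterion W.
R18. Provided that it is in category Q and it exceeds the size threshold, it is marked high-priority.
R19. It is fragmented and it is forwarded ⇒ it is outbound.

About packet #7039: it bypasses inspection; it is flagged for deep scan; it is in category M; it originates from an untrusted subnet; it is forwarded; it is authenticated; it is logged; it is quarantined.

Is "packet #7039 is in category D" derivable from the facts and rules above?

No

Forward chaining from the given facts derives: is in category Q, is dropped, has an encrypted payload, carries flag V.
Rules concluding "it is in category D": R5 needs "it arrived on a privileged port"; R7 needs "it carries a valid signature"; R13 needs "it is inbound"; R16 needs "it is inspected" — none of these are established.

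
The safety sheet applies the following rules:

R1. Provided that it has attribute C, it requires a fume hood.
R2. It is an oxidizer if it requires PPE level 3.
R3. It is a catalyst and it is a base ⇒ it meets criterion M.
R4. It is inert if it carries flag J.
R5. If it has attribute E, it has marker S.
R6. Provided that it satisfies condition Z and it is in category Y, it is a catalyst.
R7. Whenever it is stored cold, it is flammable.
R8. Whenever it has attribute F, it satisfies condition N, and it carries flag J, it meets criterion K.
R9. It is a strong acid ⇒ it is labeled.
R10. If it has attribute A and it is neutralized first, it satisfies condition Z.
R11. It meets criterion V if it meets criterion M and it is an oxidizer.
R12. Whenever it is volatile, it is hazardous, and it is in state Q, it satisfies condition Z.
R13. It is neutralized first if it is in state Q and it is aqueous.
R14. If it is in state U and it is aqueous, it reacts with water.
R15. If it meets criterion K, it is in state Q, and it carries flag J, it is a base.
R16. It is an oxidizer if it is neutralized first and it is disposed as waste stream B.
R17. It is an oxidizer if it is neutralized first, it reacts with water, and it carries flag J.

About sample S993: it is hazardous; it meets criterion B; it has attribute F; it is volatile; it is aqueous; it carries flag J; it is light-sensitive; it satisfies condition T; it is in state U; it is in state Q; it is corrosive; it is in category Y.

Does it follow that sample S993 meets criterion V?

Forward chaining from the given facts derives: is inert, satisfies condition Z, is neutralized first, reacts with water, is an oxidizer, is a catalyst.
The only rule concluding "it meets criterion V" is R11, which needs "it meets criterion M"; that is never established.

No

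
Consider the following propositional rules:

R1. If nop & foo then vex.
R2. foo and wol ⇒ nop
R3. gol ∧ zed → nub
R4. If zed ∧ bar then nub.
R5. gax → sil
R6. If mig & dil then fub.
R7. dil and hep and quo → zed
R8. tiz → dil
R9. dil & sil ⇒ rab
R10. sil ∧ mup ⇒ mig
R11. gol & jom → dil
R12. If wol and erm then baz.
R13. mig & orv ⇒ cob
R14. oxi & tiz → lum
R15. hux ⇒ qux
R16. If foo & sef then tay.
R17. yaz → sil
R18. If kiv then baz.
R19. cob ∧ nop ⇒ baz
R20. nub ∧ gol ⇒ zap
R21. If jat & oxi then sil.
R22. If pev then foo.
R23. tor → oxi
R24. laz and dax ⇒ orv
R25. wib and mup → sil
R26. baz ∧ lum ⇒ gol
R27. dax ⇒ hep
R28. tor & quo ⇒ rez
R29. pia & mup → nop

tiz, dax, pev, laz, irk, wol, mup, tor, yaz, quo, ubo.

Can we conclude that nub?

dil  (by R8: tiz)
sil  (by R17: yaz)
foo  (by R22: pev)
oxi  (by R23: tor)
orv  (by R24: laz, dax)
hep  (by R27: dax)
nop  (by R2: foo, wol)
zed  (by R7: dil, hep, quo)
mig  (by R10: sil, mup)
cob  (by R13: mig, orv)
lum  (by R14: oxi, tiz)
baz  (by R19: cob, nop)
gol  (by R26: baz, lum)
nub  (by R3: gol, zed)

Yes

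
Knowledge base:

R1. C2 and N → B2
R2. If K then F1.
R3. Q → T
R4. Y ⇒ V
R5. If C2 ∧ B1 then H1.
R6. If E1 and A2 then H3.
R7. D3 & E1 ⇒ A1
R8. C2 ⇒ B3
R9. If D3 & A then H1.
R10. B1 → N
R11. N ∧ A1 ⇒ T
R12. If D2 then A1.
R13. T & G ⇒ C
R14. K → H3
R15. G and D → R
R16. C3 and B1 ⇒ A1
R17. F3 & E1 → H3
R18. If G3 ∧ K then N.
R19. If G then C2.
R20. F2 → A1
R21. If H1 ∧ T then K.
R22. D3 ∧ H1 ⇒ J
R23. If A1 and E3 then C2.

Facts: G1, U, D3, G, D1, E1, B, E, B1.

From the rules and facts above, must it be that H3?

Yes

A1  (by R7: D3, E1)
N  (by R10: B1)
T  (by R11: N, A1)
C2  (by R19: G)
H1  (by R5: C2, B1)
K  (by R21: H1, T)
H3  (by R14: K)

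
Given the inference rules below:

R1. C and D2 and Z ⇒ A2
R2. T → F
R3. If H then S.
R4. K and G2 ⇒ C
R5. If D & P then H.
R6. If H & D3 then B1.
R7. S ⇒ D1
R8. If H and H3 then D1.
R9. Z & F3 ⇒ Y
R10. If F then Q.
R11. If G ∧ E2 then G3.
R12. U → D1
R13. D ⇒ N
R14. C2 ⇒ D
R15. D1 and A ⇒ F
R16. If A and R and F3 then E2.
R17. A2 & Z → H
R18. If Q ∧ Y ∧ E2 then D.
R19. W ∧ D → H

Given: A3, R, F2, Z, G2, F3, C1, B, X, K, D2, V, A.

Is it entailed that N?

Yes

C  (by R4: K, G2)
Y  (by R9: Z, F3)
E2  (by R16: A, R, F3)
A2  (by R1: C, D2, Z)
H  (by R17: A2, Z)
S  (by R3: H)
D1  (by R7: S)
F  (by R15: D1, A)
Q  (by R10: F)
D  (by R18: Q, Y, E2)
N  (by R13: D)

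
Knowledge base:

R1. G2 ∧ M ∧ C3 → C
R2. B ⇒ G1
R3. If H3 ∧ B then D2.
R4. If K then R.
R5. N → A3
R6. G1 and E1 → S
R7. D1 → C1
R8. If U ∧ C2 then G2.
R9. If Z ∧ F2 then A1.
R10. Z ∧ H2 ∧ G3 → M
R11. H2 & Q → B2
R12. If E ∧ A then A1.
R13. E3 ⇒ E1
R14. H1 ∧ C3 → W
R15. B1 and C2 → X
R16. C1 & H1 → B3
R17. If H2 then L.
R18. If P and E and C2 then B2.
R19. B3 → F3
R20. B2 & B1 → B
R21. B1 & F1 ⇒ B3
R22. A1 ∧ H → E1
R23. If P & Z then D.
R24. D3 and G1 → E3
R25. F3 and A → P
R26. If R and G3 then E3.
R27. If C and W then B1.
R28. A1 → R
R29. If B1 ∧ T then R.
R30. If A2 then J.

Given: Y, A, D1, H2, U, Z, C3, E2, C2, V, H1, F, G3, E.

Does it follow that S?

C1  (by R7: D1)
G2  (by R8: U, C2)
M  (by R10: Z, H2, G3)
A1  (by R12: E, A)
W  (by R14: H1, C3)
B3  (by R16: C1, H1)
F3  (by R19: B3)
P  (by R25: F3, A)
R  (by R28: A1)
C  (by R1: G2, M, C3)
B2  (by R18: P, E, C2)
E3  (by R26: R, G3)
B1  (by R27: C, W)
E1  (by R13: E3)
B  (by R20: B2, B1)
G1  (by R2: B)
S  (by R6: G1, E1)

Yes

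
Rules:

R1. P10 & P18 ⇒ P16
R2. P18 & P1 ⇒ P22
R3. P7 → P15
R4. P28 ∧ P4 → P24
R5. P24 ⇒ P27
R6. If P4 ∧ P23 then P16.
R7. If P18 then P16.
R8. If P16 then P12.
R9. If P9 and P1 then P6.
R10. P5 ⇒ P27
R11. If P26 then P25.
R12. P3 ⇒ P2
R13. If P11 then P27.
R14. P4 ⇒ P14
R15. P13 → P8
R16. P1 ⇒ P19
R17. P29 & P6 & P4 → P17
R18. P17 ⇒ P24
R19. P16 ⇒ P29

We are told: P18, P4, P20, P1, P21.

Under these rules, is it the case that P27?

No

Forward chaining from the given facts derives: P22, P16, P12, P14, P19, P29.
Rules concluding P27: R5 needs P24; R10 needs P5; R13 needs P11 — none of these are established.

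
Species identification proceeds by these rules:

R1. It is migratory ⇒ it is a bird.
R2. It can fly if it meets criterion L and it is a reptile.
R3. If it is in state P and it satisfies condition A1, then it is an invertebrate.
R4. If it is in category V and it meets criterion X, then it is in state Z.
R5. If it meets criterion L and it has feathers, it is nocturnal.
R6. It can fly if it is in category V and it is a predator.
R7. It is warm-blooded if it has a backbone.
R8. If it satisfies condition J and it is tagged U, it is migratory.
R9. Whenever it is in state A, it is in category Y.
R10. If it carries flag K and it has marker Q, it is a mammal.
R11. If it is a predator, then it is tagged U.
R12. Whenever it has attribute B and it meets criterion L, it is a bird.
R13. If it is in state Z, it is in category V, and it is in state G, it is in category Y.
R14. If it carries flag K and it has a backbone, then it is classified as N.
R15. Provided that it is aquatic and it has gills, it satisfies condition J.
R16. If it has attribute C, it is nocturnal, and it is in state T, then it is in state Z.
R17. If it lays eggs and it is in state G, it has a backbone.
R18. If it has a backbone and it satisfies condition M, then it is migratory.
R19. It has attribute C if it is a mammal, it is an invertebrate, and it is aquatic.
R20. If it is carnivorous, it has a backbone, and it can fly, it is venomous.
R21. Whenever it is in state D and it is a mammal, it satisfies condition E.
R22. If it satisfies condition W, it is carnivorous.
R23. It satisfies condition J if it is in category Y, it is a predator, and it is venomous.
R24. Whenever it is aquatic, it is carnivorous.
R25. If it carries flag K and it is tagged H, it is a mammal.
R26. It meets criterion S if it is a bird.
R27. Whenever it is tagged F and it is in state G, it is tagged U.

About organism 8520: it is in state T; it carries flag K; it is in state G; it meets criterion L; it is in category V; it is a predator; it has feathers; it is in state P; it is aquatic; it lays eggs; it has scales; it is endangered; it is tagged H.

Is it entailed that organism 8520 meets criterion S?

No

Forward chaining from the given facts derives: is nocturnal, can fly, is tagged U, has a backbone, is carnivorous, is a mammal, is warm-blooded, is classified as N, is venomous.
The only rule concluding "it meets criterion S" is R26, which needs "it is a bird"; that is never established.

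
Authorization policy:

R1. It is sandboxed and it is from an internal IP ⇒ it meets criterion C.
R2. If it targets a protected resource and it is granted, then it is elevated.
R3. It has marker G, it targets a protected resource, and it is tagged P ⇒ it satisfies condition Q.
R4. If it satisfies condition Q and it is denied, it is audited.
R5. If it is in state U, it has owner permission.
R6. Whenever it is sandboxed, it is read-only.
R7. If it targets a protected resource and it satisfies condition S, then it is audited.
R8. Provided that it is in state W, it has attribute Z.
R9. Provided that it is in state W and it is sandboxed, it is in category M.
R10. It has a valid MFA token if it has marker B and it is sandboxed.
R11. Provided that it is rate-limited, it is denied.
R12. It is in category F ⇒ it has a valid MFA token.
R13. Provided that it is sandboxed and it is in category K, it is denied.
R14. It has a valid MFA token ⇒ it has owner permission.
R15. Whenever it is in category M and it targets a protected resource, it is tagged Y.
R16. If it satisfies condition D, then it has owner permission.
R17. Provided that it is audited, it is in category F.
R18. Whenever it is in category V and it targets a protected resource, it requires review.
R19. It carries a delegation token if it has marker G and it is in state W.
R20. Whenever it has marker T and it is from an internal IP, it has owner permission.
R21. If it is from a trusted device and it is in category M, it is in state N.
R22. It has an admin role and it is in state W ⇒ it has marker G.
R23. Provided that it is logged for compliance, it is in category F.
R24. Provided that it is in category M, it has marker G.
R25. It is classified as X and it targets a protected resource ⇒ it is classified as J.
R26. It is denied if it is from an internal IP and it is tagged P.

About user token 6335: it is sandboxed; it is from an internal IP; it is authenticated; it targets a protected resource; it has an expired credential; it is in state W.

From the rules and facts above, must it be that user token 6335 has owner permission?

No

Forward chaining from the given facts derives: meets criterion C, is read-only, has attribute Z, is in category M, is tagged Y, has marker G, carries a delegation token.
Rules concluding "it has owner permission": R5 needs "it is in state U"; R14 needs "it has a valid MFA token"; R16 needs "it satisfies condition D"; R20 needs "it has marker T" — none of these are established.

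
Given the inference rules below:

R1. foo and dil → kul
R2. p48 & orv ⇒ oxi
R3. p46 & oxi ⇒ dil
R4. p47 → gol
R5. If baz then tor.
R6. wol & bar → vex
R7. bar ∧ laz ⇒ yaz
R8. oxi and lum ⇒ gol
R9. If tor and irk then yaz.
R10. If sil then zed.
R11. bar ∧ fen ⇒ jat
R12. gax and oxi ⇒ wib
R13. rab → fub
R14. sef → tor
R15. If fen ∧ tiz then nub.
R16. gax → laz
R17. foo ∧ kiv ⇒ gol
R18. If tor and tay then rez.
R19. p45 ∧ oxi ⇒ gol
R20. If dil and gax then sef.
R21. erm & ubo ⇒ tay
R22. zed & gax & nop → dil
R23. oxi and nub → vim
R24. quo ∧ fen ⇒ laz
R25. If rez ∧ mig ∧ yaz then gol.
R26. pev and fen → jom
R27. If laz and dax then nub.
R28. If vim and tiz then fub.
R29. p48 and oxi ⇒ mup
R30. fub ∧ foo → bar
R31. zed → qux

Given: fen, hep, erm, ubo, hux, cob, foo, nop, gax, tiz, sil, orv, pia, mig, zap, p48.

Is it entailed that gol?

oxi  (by R2: p48, orv)
zed  (by R10: sil)
nub  (by R15: fen, tiz)
laz  (by R16: gax)
tay  (by R21: erm, ubo)
dil  (by R22: zed, gax, nop)
vim  (by R23: oxi, nub)
fub  (by R28: vim, tiz)
bar  (by R30: fub, foo)
yaz  (by R7: bar, laz)
sef  (by R20: dil, gax)
tor  (by R14: sef)
rez  (by R18: tor, tay)
gol  (by R25: rez, mig, yaz)

Yes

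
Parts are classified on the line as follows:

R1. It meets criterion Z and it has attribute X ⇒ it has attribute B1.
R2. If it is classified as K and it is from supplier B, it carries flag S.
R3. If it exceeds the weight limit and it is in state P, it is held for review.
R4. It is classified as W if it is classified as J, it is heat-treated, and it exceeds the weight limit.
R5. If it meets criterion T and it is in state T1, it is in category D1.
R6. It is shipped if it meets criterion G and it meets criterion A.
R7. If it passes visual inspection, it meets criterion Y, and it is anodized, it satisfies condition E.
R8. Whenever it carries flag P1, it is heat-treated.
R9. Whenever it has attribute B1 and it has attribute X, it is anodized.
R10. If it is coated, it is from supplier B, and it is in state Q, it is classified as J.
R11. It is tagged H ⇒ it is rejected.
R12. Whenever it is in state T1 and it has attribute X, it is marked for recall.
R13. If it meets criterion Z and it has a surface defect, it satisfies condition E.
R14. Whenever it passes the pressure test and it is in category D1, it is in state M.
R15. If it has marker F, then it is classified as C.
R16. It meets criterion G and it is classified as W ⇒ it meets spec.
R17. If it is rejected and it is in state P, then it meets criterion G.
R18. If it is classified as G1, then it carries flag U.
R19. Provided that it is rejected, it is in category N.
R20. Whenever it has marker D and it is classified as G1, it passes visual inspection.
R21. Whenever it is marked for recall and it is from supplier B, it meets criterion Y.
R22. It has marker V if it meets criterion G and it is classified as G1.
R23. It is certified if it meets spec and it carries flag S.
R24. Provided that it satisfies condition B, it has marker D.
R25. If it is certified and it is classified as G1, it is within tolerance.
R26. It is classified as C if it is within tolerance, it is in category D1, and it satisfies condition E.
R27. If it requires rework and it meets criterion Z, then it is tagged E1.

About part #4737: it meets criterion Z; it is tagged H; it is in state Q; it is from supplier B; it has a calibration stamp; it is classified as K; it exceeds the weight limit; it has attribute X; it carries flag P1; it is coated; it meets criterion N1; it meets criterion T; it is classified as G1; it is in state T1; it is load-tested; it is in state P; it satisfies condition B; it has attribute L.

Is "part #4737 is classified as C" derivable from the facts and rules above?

By R1 (it meets criterion Z, it has attribute X): it has attribute B1.
By R2 (it is classified as K, it is from supplier B): it carries flag S.
By R5 (it meets criterion T, it is in state T1): it is in category D1.
By R8 (it carries flag P1): it is heat-treated.
By R9 (it has attribute B1, it has attribute X): it is anodized.
By R10 (it is coated, it is from supplier B, it is in state Q): it is classified as J.
By R11 (it is tagged H): it is rejected.
By R12 (it is in state T1, it has attribute X): it is marked for recall.
By R17 (it is rejected, it is in state P): it meets criterion G.
By R21 (it is marked for recall, it is from supplier B): it meets criterion Y.
By R24 (it satisfies condition B): it has marker D.
By R4 (it is classified as J, it is heat-treated, it exceeds the weight limit): it is classified as W.
By R16 (it meets criterion G, it is classified as W): it meets spec.
By R20 (it has marker D, it is classified as G1): it passes visual inspection.
By R23 (it meets spec, it carries flag S): it is certified.
By R25 (it is certified, it is classified as G1): it is within tolerance.
By R7 (it passes visual inspection, it meets criterion Y, it is anodized): it satisfies condition E.
By R26 (it is within tolerance, it is in category D1, it satisfies condition E): it is classified as C.

Yes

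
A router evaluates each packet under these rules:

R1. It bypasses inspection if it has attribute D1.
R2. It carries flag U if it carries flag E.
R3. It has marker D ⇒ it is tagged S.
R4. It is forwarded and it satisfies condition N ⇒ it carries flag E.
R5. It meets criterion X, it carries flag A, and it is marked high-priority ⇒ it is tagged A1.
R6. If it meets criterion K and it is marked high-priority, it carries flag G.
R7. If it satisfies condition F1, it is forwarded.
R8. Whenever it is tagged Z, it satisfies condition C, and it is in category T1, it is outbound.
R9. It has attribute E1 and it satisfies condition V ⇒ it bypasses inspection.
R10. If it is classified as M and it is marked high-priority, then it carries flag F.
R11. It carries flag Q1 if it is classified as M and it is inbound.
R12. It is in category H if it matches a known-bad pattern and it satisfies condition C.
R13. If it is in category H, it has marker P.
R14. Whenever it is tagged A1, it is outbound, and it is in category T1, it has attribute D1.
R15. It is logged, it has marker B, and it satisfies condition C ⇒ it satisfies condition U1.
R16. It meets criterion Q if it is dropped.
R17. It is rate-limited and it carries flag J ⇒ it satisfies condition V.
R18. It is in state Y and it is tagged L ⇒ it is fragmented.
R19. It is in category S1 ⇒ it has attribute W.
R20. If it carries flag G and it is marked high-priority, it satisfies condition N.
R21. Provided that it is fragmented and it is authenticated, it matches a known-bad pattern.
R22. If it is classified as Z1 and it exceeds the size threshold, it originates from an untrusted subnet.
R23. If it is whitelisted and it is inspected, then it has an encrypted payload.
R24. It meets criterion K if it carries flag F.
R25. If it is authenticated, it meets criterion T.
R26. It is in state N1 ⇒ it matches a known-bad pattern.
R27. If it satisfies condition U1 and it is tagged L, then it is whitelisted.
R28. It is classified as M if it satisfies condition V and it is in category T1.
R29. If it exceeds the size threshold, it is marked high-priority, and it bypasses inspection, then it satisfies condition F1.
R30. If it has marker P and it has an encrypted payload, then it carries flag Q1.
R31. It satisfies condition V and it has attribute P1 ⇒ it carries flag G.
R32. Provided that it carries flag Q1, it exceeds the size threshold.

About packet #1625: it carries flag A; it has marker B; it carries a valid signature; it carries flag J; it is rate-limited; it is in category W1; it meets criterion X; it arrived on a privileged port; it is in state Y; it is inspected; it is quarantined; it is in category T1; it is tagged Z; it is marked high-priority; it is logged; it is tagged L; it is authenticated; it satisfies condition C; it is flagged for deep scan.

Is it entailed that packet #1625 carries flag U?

Yes

By R5 (it meets criterion X, it carries flag A, it is marked high-priority): it is tagged A1.
By R8 (it is tagged Z, it satisfies condition C, it is in category T1): it is outbound.
By R14 (it is tagged A1, it is outbound, it is in category T1): it has attribute D1.
By R15 (it is logged, it has marker B, it satisfies condition C): it satisfies condition U1.
By R17 (it is rate-limited, it carries flag J): it satisfies condition V.
By R18 (it is in state Y, it is tagged L): it is fragmented.
By R21 (it is fragmented, it is authenticated): it matches a known-bad pattern.
By R27 (it satisfies condition U1, it is tagged L): it is whitelisted.
By R28 (it satisfies condition V, it is in category T1): it is classified as M.
By R1 (it has attribute D1): it bypasses inspection.
By R10 (it is classified as M, it is marked high-priority): it carries flag F.
By R12 (it matches a known-bad pattern, it satisfies condition C): it is in category H.
By R13 (it is in category H): it has marker P.
By R23 (it is whitelisted, it is inspected): it has an encrypted payload.
By R24 (it carries flag F): it meets criterion K.
By R30 (it has marker P, it has an encrypted payload): it carries flag Q1.
By R32 (it carries flag Q1): it exceeds the size threshold.
By R6 (it meets criterion K, it is marked high-priority): it carries flag G.
By R20 (it carries flag G, it is marked high-priority): it satisfies condition N.
By R29 (it exceeds the size threshold, it is marked high-priority, it bypasses inspection): it satisfies condition F1.
By R7 (it satisfies condition F1): it is forwarded.
By R4 (it is forwarded, it satisfies condition N): it carries flag E.
By R2 (it carries flag E): it carries flag U.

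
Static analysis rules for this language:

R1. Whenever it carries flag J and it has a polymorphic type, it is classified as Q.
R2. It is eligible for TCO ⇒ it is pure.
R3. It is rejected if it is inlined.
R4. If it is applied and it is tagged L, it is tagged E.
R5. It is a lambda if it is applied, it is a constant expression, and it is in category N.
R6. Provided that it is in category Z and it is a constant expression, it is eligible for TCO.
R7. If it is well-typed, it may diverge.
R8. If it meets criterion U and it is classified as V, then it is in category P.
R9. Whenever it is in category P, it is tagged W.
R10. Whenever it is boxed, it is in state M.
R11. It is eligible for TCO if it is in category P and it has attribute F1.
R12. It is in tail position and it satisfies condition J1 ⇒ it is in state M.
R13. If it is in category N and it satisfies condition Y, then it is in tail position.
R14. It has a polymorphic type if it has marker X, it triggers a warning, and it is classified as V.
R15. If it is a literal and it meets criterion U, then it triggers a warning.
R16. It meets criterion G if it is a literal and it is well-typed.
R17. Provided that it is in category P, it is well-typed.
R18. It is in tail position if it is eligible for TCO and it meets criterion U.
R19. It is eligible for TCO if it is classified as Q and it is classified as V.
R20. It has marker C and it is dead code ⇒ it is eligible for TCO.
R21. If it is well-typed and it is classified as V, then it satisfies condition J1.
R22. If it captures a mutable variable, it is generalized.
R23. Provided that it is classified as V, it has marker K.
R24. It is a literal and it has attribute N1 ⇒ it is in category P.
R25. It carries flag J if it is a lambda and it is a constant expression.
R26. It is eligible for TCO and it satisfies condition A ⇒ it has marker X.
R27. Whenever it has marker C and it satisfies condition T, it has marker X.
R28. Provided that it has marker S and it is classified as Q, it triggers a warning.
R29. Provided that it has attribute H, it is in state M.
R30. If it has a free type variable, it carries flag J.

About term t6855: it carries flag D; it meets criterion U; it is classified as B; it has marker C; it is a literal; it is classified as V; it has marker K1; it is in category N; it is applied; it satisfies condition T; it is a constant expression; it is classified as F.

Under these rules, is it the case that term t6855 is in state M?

By R5 (it is applied, it is a constant expression, it is in category N): it is a lambda.
By R8 (it meets criterion U, it is classified as V): it is in category P.
By R15 (it is a literal, it meets criterion U): it triggers a warning.
By R17 (it is in category P): it is well-typed.
By R21 (it is well-typed, it is classified as V): it satisfies condition J1.
By R25 (it is a lambda, it is a constant expression): it carries flag J.
By R27 (it has marker C, it satisfies condition T): it has marker X.
By R14 (it has marker X, it triggers a warning, it is classified as V): it has a polymorphic type.
By R1 (it carries flag J, it has a polymorphic type): it is classified as Q.
By R19 (it is classified as Q, it is classified as V): it is eligible for TCO.
By R18 (it is eligible for TCO, it meets criterion U): it is in tail position.
By R12 (it is in tail position, it satisfies condition J1): it is in state M.

Yes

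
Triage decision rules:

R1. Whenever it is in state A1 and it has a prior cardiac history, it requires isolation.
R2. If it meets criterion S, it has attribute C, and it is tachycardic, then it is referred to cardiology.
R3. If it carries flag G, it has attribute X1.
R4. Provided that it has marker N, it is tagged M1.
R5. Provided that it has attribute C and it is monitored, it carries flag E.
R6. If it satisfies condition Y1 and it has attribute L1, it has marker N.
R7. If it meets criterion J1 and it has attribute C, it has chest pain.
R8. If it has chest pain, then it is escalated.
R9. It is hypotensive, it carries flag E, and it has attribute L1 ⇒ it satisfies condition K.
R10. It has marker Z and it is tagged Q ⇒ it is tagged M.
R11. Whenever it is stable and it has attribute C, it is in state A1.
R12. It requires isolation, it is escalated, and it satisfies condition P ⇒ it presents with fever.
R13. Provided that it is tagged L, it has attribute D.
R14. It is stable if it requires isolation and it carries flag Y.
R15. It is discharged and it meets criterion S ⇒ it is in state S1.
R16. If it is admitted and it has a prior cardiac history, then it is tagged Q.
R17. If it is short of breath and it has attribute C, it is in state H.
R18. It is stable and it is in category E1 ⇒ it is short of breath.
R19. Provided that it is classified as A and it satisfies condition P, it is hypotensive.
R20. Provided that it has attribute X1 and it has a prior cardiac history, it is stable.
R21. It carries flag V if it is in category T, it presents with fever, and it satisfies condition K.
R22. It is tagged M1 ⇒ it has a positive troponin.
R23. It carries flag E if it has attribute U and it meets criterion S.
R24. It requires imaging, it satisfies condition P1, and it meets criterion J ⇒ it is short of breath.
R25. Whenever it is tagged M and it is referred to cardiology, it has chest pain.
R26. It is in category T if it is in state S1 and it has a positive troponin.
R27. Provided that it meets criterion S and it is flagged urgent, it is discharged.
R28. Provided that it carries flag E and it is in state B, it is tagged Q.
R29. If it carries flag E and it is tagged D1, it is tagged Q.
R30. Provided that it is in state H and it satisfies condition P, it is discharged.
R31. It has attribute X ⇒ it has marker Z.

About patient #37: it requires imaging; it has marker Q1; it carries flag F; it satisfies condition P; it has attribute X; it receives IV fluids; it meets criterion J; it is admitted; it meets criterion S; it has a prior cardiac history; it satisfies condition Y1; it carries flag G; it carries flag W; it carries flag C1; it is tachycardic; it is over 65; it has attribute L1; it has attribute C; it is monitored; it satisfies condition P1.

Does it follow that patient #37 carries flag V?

No

Forward chaining from the given facts derives: is referred to cardiology, has attribute X1, carries flag E, has marker N, is tagged Q, is stable, is short of breath, has marker Z, is tagged M1, is tagged M, is in state A1, is in state H, has a positive troponin, has chest pain, is discharged, requires isolation, is escalated, presents with fever, is in state S1, is in category T.
The only rule concluding "it carries flag V" is R21, which needs "it satisfies condition K"; that is never established.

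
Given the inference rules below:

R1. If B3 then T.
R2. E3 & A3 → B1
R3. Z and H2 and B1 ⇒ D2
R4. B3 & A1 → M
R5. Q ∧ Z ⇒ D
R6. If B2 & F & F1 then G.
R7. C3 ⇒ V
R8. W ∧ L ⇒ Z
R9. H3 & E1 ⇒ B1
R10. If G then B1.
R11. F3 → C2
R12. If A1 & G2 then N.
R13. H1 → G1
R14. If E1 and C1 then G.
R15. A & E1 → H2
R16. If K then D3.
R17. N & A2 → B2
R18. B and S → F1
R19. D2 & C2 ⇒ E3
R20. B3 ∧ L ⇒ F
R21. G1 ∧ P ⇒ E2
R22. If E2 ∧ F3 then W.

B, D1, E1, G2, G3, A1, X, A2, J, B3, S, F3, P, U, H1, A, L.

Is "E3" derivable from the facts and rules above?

C2  (by R11: F3)
N  (by R12: A1, G2)
G1  (by R13: H1)
H2  (by R15: A, E1)
B2  (by R17: N, A2)
F1  (by R18: B, S)
F  (by R20: B3, L)
E2  (by R21: G1, P)
W  (by R22: E2, F3)
G  (by R6: B2, F, F1)
Z  (by R8: W, L)
B1  (by R10: G)
D2  (by R3: Z, H2, B1)
E3  (by R19: D2, C2)

Yes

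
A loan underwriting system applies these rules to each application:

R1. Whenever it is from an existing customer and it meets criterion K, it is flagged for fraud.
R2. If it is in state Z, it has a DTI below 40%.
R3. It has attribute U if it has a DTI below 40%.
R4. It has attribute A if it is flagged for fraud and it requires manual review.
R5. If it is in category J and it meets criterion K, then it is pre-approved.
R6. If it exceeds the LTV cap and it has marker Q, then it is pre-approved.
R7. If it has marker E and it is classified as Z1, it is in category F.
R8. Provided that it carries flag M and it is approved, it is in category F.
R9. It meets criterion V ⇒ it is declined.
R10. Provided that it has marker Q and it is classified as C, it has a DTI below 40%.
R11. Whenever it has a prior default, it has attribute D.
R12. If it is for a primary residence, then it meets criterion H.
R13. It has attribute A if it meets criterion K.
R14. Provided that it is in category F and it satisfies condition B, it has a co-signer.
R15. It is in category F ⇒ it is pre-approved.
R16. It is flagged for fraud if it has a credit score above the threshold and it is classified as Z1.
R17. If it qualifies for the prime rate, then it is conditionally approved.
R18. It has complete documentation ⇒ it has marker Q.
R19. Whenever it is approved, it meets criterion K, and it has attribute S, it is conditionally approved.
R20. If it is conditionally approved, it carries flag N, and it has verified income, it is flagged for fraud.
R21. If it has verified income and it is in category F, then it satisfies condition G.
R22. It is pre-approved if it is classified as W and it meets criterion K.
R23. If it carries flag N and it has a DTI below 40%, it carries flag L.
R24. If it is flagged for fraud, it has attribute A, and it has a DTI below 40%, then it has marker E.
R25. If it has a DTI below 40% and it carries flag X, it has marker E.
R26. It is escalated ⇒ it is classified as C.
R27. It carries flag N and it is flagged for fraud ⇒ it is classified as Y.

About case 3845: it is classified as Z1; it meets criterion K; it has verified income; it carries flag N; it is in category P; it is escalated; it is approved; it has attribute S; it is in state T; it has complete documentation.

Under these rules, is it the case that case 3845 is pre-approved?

By R13 (it meets criterion K): it has attribute A.
By R18 (it has complete documentation): it has marker Q.
By R19 (it is approved, it meets criterion K, it has attribute S): it is conditionally approved.
By R20 (it is conditionally approved, it carries flag N, it has verified income): it is flagged for fraud.
By R26 (it is escalated): it is classified as C.
By R10 (it has marker Q, it is classified as C): it has a DTI below 40%.
By R24 (it is flagged for fraud, it has attribute A, it has a DTI below 40%): it has marker E.
By R7 (it has marker E, it is classified as Z1): it is in category F.
By R15 (it is in category F): it is pre-approved.

Yes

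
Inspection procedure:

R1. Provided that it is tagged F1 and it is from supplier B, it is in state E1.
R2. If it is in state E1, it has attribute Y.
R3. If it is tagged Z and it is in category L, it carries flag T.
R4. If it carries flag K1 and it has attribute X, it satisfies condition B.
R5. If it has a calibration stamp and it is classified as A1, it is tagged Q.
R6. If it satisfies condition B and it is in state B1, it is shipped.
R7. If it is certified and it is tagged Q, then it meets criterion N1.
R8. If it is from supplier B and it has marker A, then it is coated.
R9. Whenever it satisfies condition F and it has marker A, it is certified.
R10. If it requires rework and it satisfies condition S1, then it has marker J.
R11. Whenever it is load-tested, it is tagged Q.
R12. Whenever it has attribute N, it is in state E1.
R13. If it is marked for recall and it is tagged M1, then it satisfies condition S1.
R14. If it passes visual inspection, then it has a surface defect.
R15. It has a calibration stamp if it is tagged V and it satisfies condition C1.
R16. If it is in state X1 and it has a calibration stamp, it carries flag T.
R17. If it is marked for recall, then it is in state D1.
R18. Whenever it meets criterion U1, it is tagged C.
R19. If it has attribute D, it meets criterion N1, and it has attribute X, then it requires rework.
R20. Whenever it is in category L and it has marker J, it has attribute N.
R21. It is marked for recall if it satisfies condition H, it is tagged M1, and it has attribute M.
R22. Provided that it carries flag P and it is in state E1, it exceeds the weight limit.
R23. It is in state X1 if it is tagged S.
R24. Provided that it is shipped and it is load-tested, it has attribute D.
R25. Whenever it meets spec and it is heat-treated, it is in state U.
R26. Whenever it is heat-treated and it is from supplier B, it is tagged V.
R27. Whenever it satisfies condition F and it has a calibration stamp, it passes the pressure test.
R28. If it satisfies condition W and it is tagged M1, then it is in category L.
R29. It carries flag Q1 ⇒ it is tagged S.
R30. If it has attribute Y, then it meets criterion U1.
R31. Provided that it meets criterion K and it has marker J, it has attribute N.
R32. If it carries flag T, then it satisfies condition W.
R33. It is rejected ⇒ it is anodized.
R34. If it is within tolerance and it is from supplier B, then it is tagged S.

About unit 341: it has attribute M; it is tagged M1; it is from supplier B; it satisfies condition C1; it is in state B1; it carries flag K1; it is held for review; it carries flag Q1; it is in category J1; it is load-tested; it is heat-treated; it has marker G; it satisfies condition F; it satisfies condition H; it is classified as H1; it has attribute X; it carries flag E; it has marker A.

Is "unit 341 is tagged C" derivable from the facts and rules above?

By R4 (it carries flag K1, it has attribute X): it satisfies condition B.
By R6 (it satisfies condition B, it is in state B1): it is shipped.
By R9 (it satisfies condition F, it has marker A): it is certified.
By R11 (it is load-tested): it is tagged Q.
By R21 (it satisfies condition H, it is tagged M1, it has attribute M): it is marked for recall.
By R24 (it is shipped, it is load-tested): it has attribute D.
By R26 (it is heat-treated, it is from supplier B): it is tagged V.
By R29 (it carries flag Q1): it is tagged S.
By R7 (it is certified, it is tagged Q): it meets criterion N1.
By R13 (it is marked for recall, it is tagged M1): it satisfies condition S1.
By R15 (it is tagged V, it satisfies condition C1): it has a calibration stamp.
By R19 (it has attribute D, it meets criterion N1, it has attribute X): it requires rework.
By R23 (it is tagged S): it is in state X1.
By R10 (it requires rework, it satisfies condition S1): it has marker J.
By R16 (it is in state X1, it has a calibration stamp): it carries flag T.
By R32 (it carries flag T): it satisfies condition W.
By R28 (it satisfies condition W, it is tagged M1): it is in category L.
By R20 (it is in category L, it has marker J): it has attribute N.
By R12 (it has attribute N): it is in state E1.
By R2 (it is in state E1): it has attribute Y.
By R30 (it has attribute Y): it meets criterion U1.
By R18 (it meets criterion U1): it is tagged C.

Yes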